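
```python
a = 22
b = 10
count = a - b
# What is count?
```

Trace:
`a = 22` → a = 22
`b = 10` → b = 10
`count = a - b` → count = 12
So count = 12

Answer: 12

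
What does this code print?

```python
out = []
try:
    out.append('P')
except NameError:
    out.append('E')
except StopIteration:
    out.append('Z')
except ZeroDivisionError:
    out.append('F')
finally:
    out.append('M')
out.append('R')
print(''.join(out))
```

Execution trace: 'P' (try body, no exception) → 'M' (finally) → 'R' (after the try/except). Output: PMR

Answer: PMR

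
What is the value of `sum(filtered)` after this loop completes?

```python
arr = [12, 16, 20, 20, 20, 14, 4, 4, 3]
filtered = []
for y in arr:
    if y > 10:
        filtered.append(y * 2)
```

Sum of doubled values > 10
`filtered` takes the values: [] → [24] → [24, 32] → [24, 32, 40] → [24, 32, 40, 40] → [24, 32, 40, 40, 40] → [24, 32, 40, 40, 40, 28]
So `sum(filtered)` = 204

Answer: 204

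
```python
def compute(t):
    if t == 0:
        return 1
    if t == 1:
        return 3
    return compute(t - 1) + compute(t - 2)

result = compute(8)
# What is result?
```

Build up from base cases: compute(0)=1, compute(1)=3, compute(2)=4, compute(3)=7, compute(4)=11, compute(5)=18, compute(6)=29, ..., compute(8)=76

Answer: 76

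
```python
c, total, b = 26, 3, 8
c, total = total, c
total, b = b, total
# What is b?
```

Trace:
`c, total, b = 26, 3, 8` → c = 26; total = 3; b = 8
`c, total = total, c` → c = 3; total = 26
`total, b = b, total` → total = 8; b = 26
So b = 26

Answer: 26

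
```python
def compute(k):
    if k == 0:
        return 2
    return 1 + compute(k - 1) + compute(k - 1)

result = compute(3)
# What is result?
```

compute(k) = 1 + 2·compute(k-1), compute(0)=2. Closed form: (2+1)·2^3 - 1 = 23.

Answer: 23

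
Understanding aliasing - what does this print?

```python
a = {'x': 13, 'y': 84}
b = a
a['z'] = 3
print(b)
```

Key concept: dict aliasing.
Step by step:
`a = {'x': 13, 'y': 84}` → a = {'x': 13, 'y': 84}
`b = a` → b = {'x': 13, 'y': 84} (same object as a)
`a['z'] = 3` → a = {'x': 13, 'y': 84, 'z': 3} (same object as b); b = {'x': 13, 'y': 84, 'z': 3} (same object as a)
`print(b)` → prints {'x': 13, 'y': 84, 'z': 3}

Answer: {'x': 13, 'y': 84, 'z': 3}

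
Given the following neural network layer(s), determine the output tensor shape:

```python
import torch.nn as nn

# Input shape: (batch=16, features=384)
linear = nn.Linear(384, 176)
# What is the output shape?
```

Input: (16, 384) -> Output: (16, 176)

Answer: (16, 176)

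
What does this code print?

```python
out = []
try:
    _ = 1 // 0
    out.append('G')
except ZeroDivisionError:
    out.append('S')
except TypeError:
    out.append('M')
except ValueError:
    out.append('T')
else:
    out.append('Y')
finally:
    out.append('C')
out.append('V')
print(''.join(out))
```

Execution trace: 'S' (except ZeroDivisionError) → 'C' (finally) → 'V' (after the try/except). Output: SCV

Answer: SCV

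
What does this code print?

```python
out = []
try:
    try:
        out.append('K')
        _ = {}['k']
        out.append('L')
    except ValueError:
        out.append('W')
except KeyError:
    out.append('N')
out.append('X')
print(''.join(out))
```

Execution trace: 'K' (try body) → 'N' (outer except KeyError) → 'X' (after the try/except). Output: KNX

Answer: KNX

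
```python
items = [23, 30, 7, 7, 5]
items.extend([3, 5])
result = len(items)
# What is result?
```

Trace:
`items = [23, 30, 7, 7, 5]` → items = [23, 30, 7, 7, 5]
`items.extend([3, 5])` → items = [23, 30, 7, 7, 5, 3, 5]
`result = len(items)` → result = 7
So result = 7

Answer: 7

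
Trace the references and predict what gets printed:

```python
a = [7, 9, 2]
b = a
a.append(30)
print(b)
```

Key concept: basic list aliasing.
Step by step:
`a = [7, 9, 2]` → a = [7, 9, 2]
`b = a` → b = [7, 9, 2] (same object as a)
`a.append(30)` → a = [7, 9, 2, 30] (same object as b); b = [7, 9, 2, 30] (same object as a)
`print(b)` → prints [7, 9, 2, 30]

Answer: [7, 9, 2, 30]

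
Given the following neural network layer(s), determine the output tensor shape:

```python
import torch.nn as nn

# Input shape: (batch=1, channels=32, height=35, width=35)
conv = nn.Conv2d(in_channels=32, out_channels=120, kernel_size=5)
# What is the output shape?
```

Input: (1, 32, 35, 35) -> Output: (1, 120, 31, 31)

Answer: (1, 120, 31, 31)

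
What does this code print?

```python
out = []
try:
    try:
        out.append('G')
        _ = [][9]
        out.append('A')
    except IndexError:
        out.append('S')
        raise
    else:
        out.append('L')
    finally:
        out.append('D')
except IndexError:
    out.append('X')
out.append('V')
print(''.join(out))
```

Execution trace: 'G' (inner try body) → 'S' (inner except IndexError) → 'D' (inner finally) → 'X' (outer except IndexError) → 'V' (after the try/except). Output: GSDXV

Answer: GSDXV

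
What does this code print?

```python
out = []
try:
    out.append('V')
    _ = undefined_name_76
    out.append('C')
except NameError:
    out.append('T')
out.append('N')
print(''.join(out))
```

Execution trace: 'V' (try body) → 'T' (except NameError) → 'N' (after the try/except). Output: VTN

Answer: VTN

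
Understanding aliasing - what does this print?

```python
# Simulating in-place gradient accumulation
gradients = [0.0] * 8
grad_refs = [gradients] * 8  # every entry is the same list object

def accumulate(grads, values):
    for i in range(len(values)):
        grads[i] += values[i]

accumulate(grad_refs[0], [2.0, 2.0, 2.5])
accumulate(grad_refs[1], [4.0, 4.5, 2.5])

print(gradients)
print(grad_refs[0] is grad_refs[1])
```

Key concept: gradient accumulation aliasing.
Step by step:
`gradients = [0.0] * 8` → gradients = [0.0, 0.0, 0.0, 0.0, 0.0, 0.0, 0.0, 0.0]
`grad_refs = [gradients] * 8` → grad_refs = [[0.0, 0.0, 0.0, 0.0, 0.0, 0.0, 0.0, 0.0], [0.0, 0.0, 0.0, 0.0, 0.0, 0.0, 0.0, 0.0], [0.0, 0.0, 0.0, 0.0, 0.0, 0.0, 0.0, 0.0], [0.0, 0.0, 0.0, 0.0, 0.0, 0.0, 0.0, 0.0], [0.0, 0.0, 0.0, 0.0, 0.0, 0.0, 0.0, 0.0], [0.0, 0.0, 0.0, 0.0, 0.0, 0.0, 0.0, 0.0], [0.0, 0.0, 0.0, 0.0, 0.0, 0.0, 0.0, 0.0], [0.0, 0.0, 0.0, 0.0, 0.0, 0.0, 0.0, 0.0]]
`accumulate(grad_refs[0], [2.0, 2.0, 2.5])` → gradients = [2.0, 2.0, 2.5, 0.0, 0.0, 0.0, 0.0, 0.0]; grad_refs = [[2.0, 2.0, 2.5, 0.0, 0.0, 0.0, 0.0, 0.0], [2.0, 2.0, 2.5, 0.0, 0.0, 0.0, 0.0, 0.0], [2.0, 2.0, 2.5, 0.0, 0.0, 0.0, 0.0, 0.0], [2.0, 2.0, 2.5, 0.0, 0.0, 0.0, 0.0, 0.0], [2.0, 2.0, 2.5, 0.0, 0.0, 0.0, 0.0, 0.0], [2.0, 2.0, 2.5, 0.0, 0.0, 0.0, 0.0, 0.0], [2.0, 2.0, 2.5, 0.0, 0.0, 0.0, 0.0, 0.0], [2.0, 2.0, 2.5, 0.0, 0.0, 0.0, 0.0, 0.0]]
`accumulate(grad_refs[1], [4.0, 4.5, 2.5])` → gradients = [6.0, 6.5, 5.0, 0.0, 0.0, 0.0, 0.0, 0.0]; grad_refs = [[6.0, 6.5, 5.0, 0.0, 0.0, 0.0, 0.0, 0.0], [6.0, 6.5, 5.0, 0.0, 0.0, 0.0, 0.0, 0.0], [6.0, 6.5, 5.0, 0.0, 0.0, 0.0, 0.0, 0.0], [6.0, 6.5, 5.0, 0.0, 0.0, 0.0, 0.0, 0.0], [6.0, 6.5, 5.0, 0.0, 0.0, 0.0, 0.0, 0.0], [6.0, 6.5, 5.0, 0.0, 0.0, 0.0, 0.0, 0.0], [6.0, 6.5, 5.0, 0.0, 0.0, 0.0, 0.0, 0.0], [6.0, 6.5, 5.0, 0.0, 0.0, 0.0, 0.0, 0.0]]
`print(gradients)` → prints [6.0, 6.5, 5.0, 0.0, 0.0, 0.0, 0.0, 0.0]
`print(grad_refs[0] is grad_refs[1])` → prints True

Answer:
[6.0, 6.5, 5.0, 0.0, 0.0, 0.0, 0.0, 0.0]
True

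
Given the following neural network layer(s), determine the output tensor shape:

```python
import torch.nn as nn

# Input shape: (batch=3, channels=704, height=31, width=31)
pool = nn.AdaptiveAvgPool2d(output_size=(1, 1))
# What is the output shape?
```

Input: (3, 704, 31, 31) -> Output: (3, 704, 1, 1)

Answer: (3, 704, 1, 1)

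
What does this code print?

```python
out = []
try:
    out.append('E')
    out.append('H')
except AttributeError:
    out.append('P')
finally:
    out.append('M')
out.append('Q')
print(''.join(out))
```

Execution trace: 'E' (try body) → 'H' (try body, no exception) → 'M' (finally) → 'Q' (after the try/except). Output: EHMQ

Answer: EHMQ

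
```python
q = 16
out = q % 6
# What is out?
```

Trace:
`q = 16` → q = 16
`out = q % 6` → out = 4
So out = 4

Answer: 4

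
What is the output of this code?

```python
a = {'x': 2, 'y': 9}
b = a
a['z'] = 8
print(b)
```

Key concept: dict aliasing.
Step by step:
`a = {'x': 2, 'y': 9}` → a = {'x': 2, 'y': 9}
`b = a` → b = {'x': 2, 'y': 9} (same object as a)
`a['z'] = 8` → a = {'x': 2, 'y': 9, 'z': 8} (same object as b); b = {'x': 2, 'y': 9, 'z': 8} (same object as a)
`print(b)` → prints {'x': 2, 'y': 9, 'z': 8}

Answer: {'x': 2, 'y': 9, 'z': 8}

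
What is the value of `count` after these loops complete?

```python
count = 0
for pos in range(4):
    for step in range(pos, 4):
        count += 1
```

Upper triangle: 4 + 3 + ... + 1
`count` takes the values: 0 → 1 → 2 → 3 → 4 → 5 → 6 → 7 → 8 → 9 → 10

Answer: 10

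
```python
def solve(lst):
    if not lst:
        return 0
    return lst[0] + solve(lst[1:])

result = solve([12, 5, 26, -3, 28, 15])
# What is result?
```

12 + 5 + 26 + (-3) + 28 + 15 + 0 = 83

Answer: 83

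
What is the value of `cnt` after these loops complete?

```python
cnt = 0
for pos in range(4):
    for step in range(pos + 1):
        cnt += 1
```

Triangle: 1 + 2 + ... + 4
`cnt` takes the values: 0 → 1 → 2 → 3 → 4 → 5 → 6 → 7 → 8 → 9 → 10

Answer: 10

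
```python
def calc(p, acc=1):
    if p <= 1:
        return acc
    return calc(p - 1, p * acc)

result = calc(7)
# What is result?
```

Accumulator trace (n, acc): (7, 1) -> (6, 7) -> (5, 42) -> (4, 210) -> (3, 840) -> (2, 2520) -> (1, 5040) -> return 5040

Answer: 5040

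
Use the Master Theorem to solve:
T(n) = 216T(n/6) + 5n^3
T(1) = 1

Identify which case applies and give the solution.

a=216, b=6, f(n)=5n^3. log_6(216) = 3. Since c=3 = 3, Case 2 applies: T(n) = Θ(n^log_b(a) · log n) = O(n^3 log n).

Answer: O(n^3 log n) - Case 2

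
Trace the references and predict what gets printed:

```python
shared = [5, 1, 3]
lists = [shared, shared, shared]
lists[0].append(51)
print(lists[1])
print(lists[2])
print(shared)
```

Key concept: list of same reference.
Step by step:
`shared = [5, 1, 3]` → shared = [5, 1, 3]
`lists = [shared, shared, shared]` → lists = [[5, 1, 3], [5, 1, 3], [5, 1, 3]]
`lists[0].append(51)` → shared = [5, 1, 3, 51]; lists = [[5, 1, 3, 51], [5, 1, 3, 51], [5, 1, 3, 51]]
`print(lists[1])` → prints [5, 1, 3, 51]
`print(lists[2])` → prints [5, 1, 3, 51]
`print(shared)` → prints [5, 1, 3, 51]

Answer:
[5, 1, 3, 51]
[5, 1, 3, 51]
[5, 1, 3, 51]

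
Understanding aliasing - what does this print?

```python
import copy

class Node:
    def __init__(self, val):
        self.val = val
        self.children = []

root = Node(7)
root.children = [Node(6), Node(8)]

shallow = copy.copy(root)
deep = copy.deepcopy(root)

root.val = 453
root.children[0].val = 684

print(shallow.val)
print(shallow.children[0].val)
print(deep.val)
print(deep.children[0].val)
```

Key concept: deep copy with custom objects.
Step by step:
`root = Node(7)` → root = Node(val=7, children=[])
`root.children = [Node(6), Node(8)]` → root = Node(val=7, children=[Node(val=6, children=[]), Node(val=8, children=[])])
`shallow = copy.copy(root)` → shallow = Node(val=7, children=[Node(val=6, children=[]), Node(val=8, children=[])])
`deep = copy.deepcopy(root)` → deep = Node(val=7, children=[Node(val=6, children=[]), Node(val=8, children=[])])
`root.val = 453` → root = Node(val=453, children=[Node(val=6, children=[]), Node(val=8, children=[])])
`root.children[0].val = 684` → root = Node(val=453, children=[Node(val=684, children=[]), Node(val=8, children=[])]); shallow = Node(val=7, children=[Node(val=684, children=[]), Node(val=8, children=[])])
`print(shallow.val)` → prints 7
`print(shallow.children[0].val)` → prints 684
`print(deep.val)` → prints 7
`print(deep.children[0].val)` → prints 6

Answer:
7
684
7
6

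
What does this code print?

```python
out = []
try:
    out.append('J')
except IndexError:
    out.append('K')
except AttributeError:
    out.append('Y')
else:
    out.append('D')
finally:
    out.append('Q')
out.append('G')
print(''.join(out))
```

Execution trace: 'J' (try body, no exception) → 'D' (else) → 'Q' (finally) → 'G' (after the try/except). Output: JDQG

Answer: JDQG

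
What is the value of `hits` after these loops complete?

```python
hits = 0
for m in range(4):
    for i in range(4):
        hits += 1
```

4 * 4 = 16
`hits` takes the values: 0 → 1 → 2 → 3 → 4 → 5 → 6 → 7 → 8 → 9 → 10 → 11 → 12 → 13 → 14 → 15 → 16

Answer: 16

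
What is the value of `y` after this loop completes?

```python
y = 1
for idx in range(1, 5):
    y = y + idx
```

Start at 1, add 1 through 4
`y` takes the values: 1 → 2 → 4 → 7 → 11

Answer: 11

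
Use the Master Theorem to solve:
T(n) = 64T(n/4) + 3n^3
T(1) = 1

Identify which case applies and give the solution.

a=64, b=4, f(n)=3n^3. log_4(64) = 3. Since c=3 = 3, Case 2 applies: T(n) = Θ(n^log_b(a) · log n) = O(n^3 log n).

Answer: O(n^3 log n) - Case 2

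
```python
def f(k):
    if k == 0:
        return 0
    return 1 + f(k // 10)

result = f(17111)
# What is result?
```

Count of digits of 17111: 5

Answer: 5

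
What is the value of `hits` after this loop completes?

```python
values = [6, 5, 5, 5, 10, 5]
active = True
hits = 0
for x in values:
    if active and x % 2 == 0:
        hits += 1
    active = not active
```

Count even values at even positions
`hits` takes the values: 0 → 1 → 2

Answer: 2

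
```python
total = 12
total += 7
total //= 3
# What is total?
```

Trace:
`total = 12` → total = 12
`total += 7` → total = 19
`total //= 3` → total = 6
So total = 6

Answer: 6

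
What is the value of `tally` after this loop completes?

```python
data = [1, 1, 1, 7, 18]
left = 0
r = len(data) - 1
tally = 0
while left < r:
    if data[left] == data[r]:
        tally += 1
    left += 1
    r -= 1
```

Count matching pairs from ends
`tally` takes the values: 0

Answer: 0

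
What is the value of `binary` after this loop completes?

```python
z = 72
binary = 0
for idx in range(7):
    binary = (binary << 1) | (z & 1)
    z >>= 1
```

Reverse lowest 7 bits of 72
`binary` takes the values: 0 → 1 → 2 → 4 → 9

Answer: 9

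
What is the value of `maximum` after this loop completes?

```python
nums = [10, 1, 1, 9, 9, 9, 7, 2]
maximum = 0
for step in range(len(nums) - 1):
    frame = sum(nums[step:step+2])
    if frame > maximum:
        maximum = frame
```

Max sum of 2-element window in [10, 1, 1, 9, 9, 9, 7, 2]
`maximum` takes the values: 0 → 11 → 18

Answer: 18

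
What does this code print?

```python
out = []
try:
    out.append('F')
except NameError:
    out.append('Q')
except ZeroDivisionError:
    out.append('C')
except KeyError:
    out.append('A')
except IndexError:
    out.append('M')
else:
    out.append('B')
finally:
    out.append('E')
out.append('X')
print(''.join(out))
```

Execution trace: 'F' (try body, no exception) → 'B' (else) → 'E' (finally) → 'X' (after the try/except). Output: FBEX

Answer: FBEX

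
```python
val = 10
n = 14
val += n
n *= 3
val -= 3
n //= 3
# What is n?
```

Trace:
`val = 10` → val = 10
`n = 14` → n = 14
`val += n` → val = 24
`n *= 3` → n = 42
`val -= 3` → val = 21
`n //= 3` → n = 14
So n = 14

Answer: 14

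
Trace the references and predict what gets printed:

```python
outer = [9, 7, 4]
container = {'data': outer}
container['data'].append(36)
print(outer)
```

Key concept: dict holds reference to list.
Step by step:
`outer = [9, 7, 4]` → outer = [9, 7, 4]
`container = {'data': outer}` → container = {'data': [9, 7, 4]}
`container['data'].append(36)` → outer = [9, 7, 4, 36]; container = {'data': [9, 7, 4, 36]}
`print(outer)` → prints [9, 7, 4, 36]

Answer: [9, 7, 4, 36]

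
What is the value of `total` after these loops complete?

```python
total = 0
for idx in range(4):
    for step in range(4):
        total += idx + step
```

Sum of all idx+step for idx,step in 4x4
`total` takes the values: 0 → 1 → 3 → 6 → 7 → 9 → 12 → 16 → 18 → 21 → 25 → 30 → 33 → 37 → 42 → 48

Answer: 48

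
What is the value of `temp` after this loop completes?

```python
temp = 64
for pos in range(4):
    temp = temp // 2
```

Halve 4 times: 64 // 2^4 = 4
`temp` takes the values: 64 → 32 → 16 → 8 → 4

Answer: 4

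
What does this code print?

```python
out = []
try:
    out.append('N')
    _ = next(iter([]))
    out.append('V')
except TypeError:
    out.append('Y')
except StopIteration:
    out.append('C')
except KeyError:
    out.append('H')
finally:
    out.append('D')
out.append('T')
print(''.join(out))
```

Execution trace: 'N' (try body) → 'C' (except StopIteration) → 'D' (finally) → 'T' (after the try/except). Output: NCDT

Answer: NCDT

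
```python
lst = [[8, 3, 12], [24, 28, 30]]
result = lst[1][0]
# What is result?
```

Trace:
`lst = [[8, 3, 12], [24, 28, 30]]` → lst = [[8, 3, 12], [24, 28, 30]]
`result = lst[1][0]` → result = 24
So result = 24

Answer: 24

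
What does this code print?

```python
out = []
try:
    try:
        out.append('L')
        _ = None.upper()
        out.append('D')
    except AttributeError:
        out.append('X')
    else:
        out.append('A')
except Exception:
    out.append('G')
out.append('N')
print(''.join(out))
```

Execution trace: 'L' (inner try body) → 'X' (inner except AttributeError) → 'N' (after the try/except). Output: LXN

Answer: LXN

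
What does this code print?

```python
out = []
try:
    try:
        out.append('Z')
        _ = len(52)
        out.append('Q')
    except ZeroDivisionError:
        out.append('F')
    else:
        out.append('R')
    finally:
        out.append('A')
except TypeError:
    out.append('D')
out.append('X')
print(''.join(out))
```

Execution trace: 'Z' (try body) → 'A' (finally) → 'D' (outer except TypeError) → 'X' (after the try/except). Output: ZADX

Answer: ZADX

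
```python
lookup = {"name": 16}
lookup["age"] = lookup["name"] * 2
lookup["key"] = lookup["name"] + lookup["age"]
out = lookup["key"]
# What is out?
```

Trace:
`lookup = {"name": 16}` → lookup = {'name': 16}
`lookup["age"] = lookup["name"] * 2` → lookup = {'name': 16, 'age': 32}
`lookup["key"] = lookup["name"] + lookup["age"]` → lookup = {'name': 16, 'age': 32, 'key': 48}
`out = lookup["key"]` → out = 48
So out = 48

Answer: 48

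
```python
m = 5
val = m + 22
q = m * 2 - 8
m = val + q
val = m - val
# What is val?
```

Trace:
`m = 5` → m = 5
`val = m + 22` → val = 27
`q = m * 2 - 8` → q = 2
`m = val + q` → m = 29
`val = m - val` → val = 2
So val = 2

Answer: 2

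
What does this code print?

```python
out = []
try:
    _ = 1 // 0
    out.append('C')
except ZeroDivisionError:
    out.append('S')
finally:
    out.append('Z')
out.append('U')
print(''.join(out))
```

Execution trace: 'S' (except ZeroDivisionError) → 'Z' (finally) → 'U' (after the try/except). Output: SZU

Answer: SZU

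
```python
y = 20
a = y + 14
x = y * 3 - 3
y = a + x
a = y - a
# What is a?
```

Trace:
`y = 20` → y = 20
`a = y + 14` → a = 34
`x = y * 3 - 3` → x = 57
`y = a + x` → y = 91
`a = y - a` → a = 57
So a = 57

Answer: 57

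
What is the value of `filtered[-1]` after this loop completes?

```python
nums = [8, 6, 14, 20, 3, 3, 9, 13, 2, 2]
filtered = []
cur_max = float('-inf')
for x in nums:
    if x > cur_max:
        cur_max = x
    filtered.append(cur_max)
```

Running max ends at 20
`filtered` takes the values: [] → [8] → [8, 8] → [8, 8, 14] → [8, 8, 14, 20] → [8, 8, 14, 20, 20] → [8, 8, 14, 20, 20, 20] → [8, 8, 14, 20, 20, 20, 20] → [8, 8, 14, 20, 20, 20, 20, 20] → [8, 8, 14, 20, 20, 20, 20, 20, 20] → [8, 8, 14, 20, 20, 20, 20, 20, 20, 20]
So `filtered[-1]` = 20

Answer: 20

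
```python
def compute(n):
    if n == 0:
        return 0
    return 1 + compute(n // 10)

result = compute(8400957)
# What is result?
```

Count of digits of 8400957: 7

Answer: 7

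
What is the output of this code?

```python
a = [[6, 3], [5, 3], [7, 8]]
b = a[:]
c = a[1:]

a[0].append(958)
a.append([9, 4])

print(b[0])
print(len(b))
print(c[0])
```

Key concept: slice with nested mutation.
Step by step:
`a = [[6, 3], [5, 3], [7, 8]]` → a = [[6, 3], [5, 3], [7, 8]]
`b = a[:]` → b = [[6, 3], [5, 3], [7, 8]]
`c = a[1:]` → c = [[5, 3], [7, 8]]
`a[0].append(958)` → a = [[6, 3, 958], [5, 3], [7, 8]]; b = [[6, 3, 958], [5, 3], [7, 8]]
`a.append([9, 4])` → a = [[6, 3, 958], [5, 3], [7, 8], [9, 4]]
`print(b[0])` → prints [6, 3, 958]
`print(len(b))` → prints 3
`print(c[0])` → prints [5, 3]

Answer:
[6, 3, 958]
3
[5, 3]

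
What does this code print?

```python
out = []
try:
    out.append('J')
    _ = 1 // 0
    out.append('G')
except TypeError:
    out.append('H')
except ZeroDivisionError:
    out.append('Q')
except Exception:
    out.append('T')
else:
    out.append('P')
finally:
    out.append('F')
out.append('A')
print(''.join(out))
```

Execution trace: 'J' (try body) → 'Q' (except ZeroDivisionError) → 'F' (finally) → 'A' (after the try/except). Output: JQFA

Answer: JQFA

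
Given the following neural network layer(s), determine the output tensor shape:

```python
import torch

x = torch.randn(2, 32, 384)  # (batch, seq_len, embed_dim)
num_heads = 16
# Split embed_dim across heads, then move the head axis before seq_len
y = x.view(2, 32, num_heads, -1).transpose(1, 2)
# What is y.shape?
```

Input: (2, 32, 384) -> head_dim = 384 // 16 = 24; after view: (2, 32, 16, 24) -> after transpose(1, 2): (2, 16, 32, 24) -> Output: (2, 16, 32, 24)

Answer: (2, 16, 32, 24)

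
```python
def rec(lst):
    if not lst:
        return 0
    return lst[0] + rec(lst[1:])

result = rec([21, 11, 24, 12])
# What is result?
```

21 + 11 + 24 + 12 + 0 = 68

Answer: 68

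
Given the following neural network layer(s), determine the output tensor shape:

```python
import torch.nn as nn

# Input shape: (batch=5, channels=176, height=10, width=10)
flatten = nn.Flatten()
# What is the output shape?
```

Input: (5, 176, 10, 10) -> Output: (5, 17600)

Answer: (5, 17600)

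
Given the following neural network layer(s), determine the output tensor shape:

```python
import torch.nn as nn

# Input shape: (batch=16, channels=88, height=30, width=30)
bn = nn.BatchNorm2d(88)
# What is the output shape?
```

Input: (16, 88, 30, 30) -> Output: (16, 88, 30, 30)

Answer: (16, 88, 30, 30)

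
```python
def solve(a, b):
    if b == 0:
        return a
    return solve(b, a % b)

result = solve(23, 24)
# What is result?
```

solve(23, 24) -> solve(24, 23) -> solve(23, 1) -> solve(1, 0) -> 1

Answer: 1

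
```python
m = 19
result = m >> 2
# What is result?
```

Trace:
`m = 19` → m = 19
`result = m >> 2` → result = 4
So result = 4

Answer: 4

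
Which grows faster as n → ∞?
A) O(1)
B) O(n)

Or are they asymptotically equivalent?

O(1) vs O(n): Higher order terms dominate.

Answer: B) O(n) grows faster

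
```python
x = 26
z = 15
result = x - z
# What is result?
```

Trace:
`x = 26` → x = 26
`z = 15` → z = 15
`result = x - z` → result = 11
So result = 11

Answer: 11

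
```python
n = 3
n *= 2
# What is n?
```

Trace:
`n = 3` → n = 3
`n *= 2` → n = 6
So n = 6

Answer: 6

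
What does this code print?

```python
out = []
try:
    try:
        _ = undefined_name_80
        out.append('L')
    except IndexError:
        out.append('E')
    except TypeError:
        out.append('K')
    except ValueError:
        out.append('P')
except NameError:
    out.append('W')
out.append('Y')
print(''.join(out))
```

Execution trace: 'W' (outer except NameError) → 'Y' (after the try/except). Output: WY

Answer: WY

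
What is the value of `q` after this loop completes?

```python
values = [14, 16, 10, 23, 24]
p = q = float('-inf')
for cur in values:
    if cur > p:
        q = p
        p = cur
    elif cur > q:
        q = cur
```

Second largest (with repeats) in [14, 16, 10, 23, 24]
`q` takes the values: -inf → 14 → 16 → 23

Answer: 23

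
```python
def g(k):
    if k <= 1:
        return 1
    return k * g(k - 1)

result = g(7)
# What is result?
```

g(7) = 7 * 6 * 5 * 4 * 3 * 2 * 1 = 5040

Answer: 5040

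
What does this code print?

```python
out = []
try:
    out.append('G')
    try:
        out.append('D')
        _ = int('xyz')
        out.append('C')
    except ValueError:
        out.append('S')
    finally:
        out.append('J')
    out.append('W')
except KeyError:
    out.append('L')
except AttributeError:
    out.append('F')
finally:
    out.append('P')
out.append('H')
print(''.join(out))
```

Execution trace: 'G' (try body) → 'D' (inner try body) → 'S' (inner except ValueError) → 'J' (inner finally) → 'W' (try body, no exception) → 'P' (finally) → 'H' (after the try/except). Output: GDSJWPH

Answer: GDSJWPH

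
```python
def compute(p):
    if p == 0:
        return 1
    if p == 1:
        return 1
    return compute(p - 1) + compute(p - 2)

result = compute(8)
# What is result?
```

Build up from base cases: compute(0)=1, compute(1)=1, compute(2)=2, compute(3)=3, compute(4)=5, compute(5)=8, compute(6)=13, ..., compute(8)=34

Answer: 34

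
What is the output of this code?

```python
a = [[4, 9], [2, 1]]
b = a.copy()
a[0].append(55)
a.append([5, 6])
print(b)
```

Key concept: shallow copy with nested lists.
Step by step:
`a = [[4, 9], [2, 1]]` → a = [[4, 9], [2, 1]]
`b = a.copy()` → b = [[4, 9], [2, 1]]
`a[0].append(55)` → a = [[4, 9, 55], [2, 1]]; b = [[4, 9, 55], [2, 1]]
`a.append([5, 6])` → a = [[4, 9, 55], [2, 1], [5, 6]]
`print(b)` → prints [[4, 9, 55], [2, 1]]

Answer: [[4, 9, 55], [2, 1]]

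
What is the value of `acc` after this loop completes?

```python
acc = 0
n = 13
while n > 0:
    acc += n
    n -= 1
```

Sum 13 down to 1
`acc` takes the values: 0 → 13 → 25 → 36 → 46 → 55 → 63 → 70 → 76 → 81 → 85 → 88 → 90 → 91

Answer: 91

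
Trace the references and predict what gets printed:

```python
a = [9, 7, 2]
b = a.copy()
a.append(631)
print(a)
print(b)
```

Key concept: list.copy() creates independent copy.
Step by step:
`a = [9, 7, 2]` → a = [9, 7, 2]
`b = a.copy()` → b = [9, 7, 2]
`a.append(631)` → a = [9, 7, 2, 631]
`print(a)` → prints [9, 7, 2, 631]
`print(b)` → prints [9, 7, 2]

Answer:
[9, 7, 2, 631]
[9, 7, 2]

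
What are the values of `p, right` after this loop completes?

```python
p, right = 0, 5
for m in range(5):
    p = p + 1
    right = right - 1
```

p goes 0→5, right goes 5→0
`p, right` takes the values: (0, 5) → (1, 5) → (1, 4) → (2, 4) → (2, 3) → (3, 3) → (3, 2) → (4, 2) → (4, 1) → (5, 1) → (5, 0)

Answer: 5, 0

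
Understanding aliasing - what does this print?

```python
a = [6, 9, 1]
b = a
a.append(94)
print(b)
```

Key concept: basic list aliasing.
Step by step:
`a = [6, 9, 1]` → a = [6, 9, 1]
`b = a` → b = [6, 9, 1] (same object as a)
`a.append(94)` → a = [6, 9, 1, 94] (same object as b); b = [6, 9, 1, 94] (same object as a)
`print(b)` → prints [6, 9, 1, 94]

Answer: [6, 9, 1, 94]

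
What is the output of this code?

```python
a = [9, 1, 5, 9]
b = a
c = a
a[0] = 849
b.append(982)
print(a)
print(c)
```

Key concept: multiple aliases.
Step by step:
`a = [9, 1, 5, 9]` → a = [9, 1, 5, 9]
`b = a` → b = [9, 1, 5, 9] (same object as a)
`c = a` → c = [9, 1, 5, 9] (same object as a, b)
`a[0] = 849` → a = [849, 1, 5, 9] (same object as b, c); b = [849, 1, 5, 9] (same object as a, c); c = [849, 1, 5, 9] (same object as a, b)
`b.append(982)` → a = [849, 1, 5, 9, 982] (same object as b, c); b = [849, 1, 5, 9, 982] (same object as a, c); c = [849, 1, 5, 9, 982] (same object as a, b)
`print(a)` → prints [849, 1, 5, 9, 982]
`print(c)` → prints [849, 1, 5, 9, 982]

Answer:
[849, 1, 5, 9, 982]
[849, 1, 5, 9, 982]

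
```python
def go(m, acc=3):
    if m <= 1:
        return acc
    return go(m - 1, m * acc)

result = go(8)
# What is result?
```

Accumulator trace (n, acc): (8, 3) -> (7, 24) -> (6, 168) -> (5, 1008) -> (4, 5040) -> (3, 20160) -> (2, 60480) -> (1, 120960) -> return 120960

Answer: 120960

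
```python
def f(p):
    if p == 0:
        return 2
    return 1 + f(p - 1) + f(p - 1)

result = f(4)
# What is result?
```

f(p) = 1 + 2·f(p-1), f(0)=2. Closed form: (2+1)·2^4 - 1 = 47.

Answer: 47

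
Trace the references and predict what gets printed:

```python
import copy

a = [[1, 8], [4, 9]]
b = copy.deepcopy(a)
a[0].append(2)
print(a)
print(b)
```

Key concept: deep copy is fully independent.
Step by step:
`a = [[1, 8], [4, 9]]` → a = [[1, 8], [4, 9]]
`b = copy.deepcopy(a)` → b = [[1, 8], [4, 9]]
`a[0].append(2)` → a = [[1, 8, 2], [4, 9]]
`print(a)` → prints [[1, 8, 2], [4, 9]]
`print(b)` → prints [[1, 8], [4, 9]]

Answer:
[[1, 8, 2], [4, 9]]
[[1, 8], [4, 9]]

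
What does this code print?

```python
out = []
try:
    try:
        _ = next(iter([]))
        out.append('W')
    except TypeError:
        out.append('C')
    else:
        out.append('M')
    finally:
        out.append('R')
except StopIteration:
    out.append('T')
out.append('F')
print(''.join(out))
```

Execution trace: 'R' (finally) → 'T' (outer except StopIteration) → 'F' (after the try/except). Output: RTF

Answer: RTF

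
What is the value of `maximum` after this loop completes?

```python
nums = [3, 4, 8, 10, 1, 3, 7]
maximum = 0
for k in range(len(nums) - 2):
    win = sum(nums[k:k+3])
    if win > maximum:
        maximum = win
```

Max sum of 3-element window in [3, 4, 8, 10, 1, 3, 7]
`maximum` takes the values: 0 → 15 → 22

Answer: 22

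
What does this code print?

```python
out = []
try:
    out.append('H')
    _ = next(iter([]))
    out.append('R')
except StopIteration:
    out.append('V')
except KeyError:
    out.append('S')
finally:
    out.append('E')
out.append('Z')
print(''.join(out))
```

Execution trace: 'H' (try body) → 'V' (except StopIteration) → 'E' (finally) → 'Z' (after the try/except). Output: HVEZ

Answer: HVEZ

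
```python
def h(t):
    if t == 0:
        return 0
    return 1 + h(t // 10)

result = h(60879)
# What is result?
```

Count of digits of 60879: 5

Answer: 5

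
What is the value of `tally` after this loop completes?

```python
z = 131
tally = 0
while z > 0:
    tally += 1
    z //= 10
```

Count digits by repeated division by 10
`tally` takes the values: 0 → 1 → 2 → 3

Answer: 3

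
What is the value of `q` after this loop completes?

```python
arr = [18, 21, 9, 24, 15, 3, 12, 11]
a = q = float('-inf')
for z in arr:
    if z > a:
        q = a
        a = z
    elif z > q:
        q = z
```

Second largest (with repeats) in [18, 21, 9, 24, 15, 3, 12, 11]
`q` takes the values: -inf → 18 → 21

Answer: 21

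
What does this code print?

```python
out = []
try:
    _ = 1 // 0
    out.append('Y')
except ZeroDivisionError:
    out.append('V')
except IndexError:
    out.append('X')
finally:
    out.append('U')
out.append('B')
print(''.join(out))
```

Execution trace: 'V' (except ZeroDivisionError) → 'U' (finally) → 'B' (after the try/except). Output: VUB

Answer: VUB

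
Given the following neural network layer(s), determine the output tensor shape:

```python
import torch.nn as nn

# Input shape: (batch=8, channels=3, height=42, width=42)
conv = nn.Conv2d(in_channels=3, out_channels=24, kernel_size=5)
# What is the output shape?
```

Input: (8, 3, 42, 42) -> Output: (8, 24, 38, 38)

Answer: (8, 24, 38, 38)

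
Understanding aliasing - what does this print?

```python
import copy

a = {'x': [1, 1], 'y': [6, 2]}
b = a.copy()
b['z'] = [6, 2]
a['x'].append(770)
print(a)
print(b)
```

Key concept: shallow copy of dict with mutable values.
Step by step:
`a = {'x': [1, 1], 'y': [6, 2]}` → a = {'x': [1, 1], 'y': [6, 2]}
`b = a.copy()` → b = {'x': [1, 1], 'y': [6, 2]}
`b['z'] = [6, 2]` → b = {'x': [1, 1], 'y': [6, 2], 'z': [6, 2]}
`a['x'].append(770)` → a = {'x': [1, 1, 770], 'y': [6, 2]}; b = {'x': [1, 1, 770], 'y': [6, 2], 'z': [6, 2]}
`print(a)` → prints {'x': [1, 1, 770], 'y': [6, 2]}
`print(b)` → prints {'x': [1, 1, 770], 'y': [6, 2], 'z': [6, 2]}

Answer:
{'x': [1, 1, 770], 'y': [6, 2]}
{'x': [1, 1, 770], 'y': [6, 2], 'z': [6, 2]}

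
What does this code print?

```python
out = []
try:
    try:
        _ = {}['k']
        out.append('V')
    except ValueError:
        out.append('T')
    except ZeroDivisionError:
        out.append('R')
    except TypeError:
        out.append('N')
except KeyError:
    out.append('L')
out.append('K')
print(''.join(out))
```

Execution trace: 'L' (outer except KeyError) → 'K' (after the try/except). Output: LK

Answer: LK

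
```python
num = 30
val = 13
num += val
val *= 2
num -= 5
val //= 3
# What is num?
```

Trace:
`num = 30` → num = 30
`val = 13` → val = 13
`num += val` → num = 43
`val *= 2` → val = 26
`num -= 5` → num = 38
`val //= 3` → val = 8
So num = 38

Answer: 38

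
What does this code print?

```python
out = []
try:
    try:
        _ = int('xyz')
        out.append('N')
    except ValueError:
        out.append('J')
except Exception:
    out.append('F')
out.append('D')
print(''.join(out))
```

Execution trace: 'J' (inner except ValueError) → 'D' (after the try/except). Output: JD

Answer: JD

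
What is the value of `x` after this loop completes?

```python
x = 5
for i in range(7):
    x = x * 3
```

Multiply by 3, 7 times: 5 * 3^7 = 10935
`x` takes the values: 5 → 15 → 45 → 135 → 405 → 1215 → 3645 → 10935

Answer: 10935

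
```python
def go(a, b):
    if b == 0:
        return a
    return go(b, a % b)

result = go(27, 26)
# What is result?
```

go(27, 26) -> go(26, 1) -> go(1, 0) -> 1

Answer: 1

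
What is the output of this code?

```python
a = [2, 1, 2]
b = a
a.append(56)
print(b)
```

Key concept: basic list aliasing.
Step by step:
`a = [2, 1, 2]` → a = [2, 1, 2]
`b = a` → b = [2, 1, 2] (same object as a)
`a.append(56)` → a = [2, 1, 2, 56] (same object as b); b = [2, 1, 2, 56] (same object as a)
`print(b)` → prints [2, 1, 2, 56]

Answer: [2, 1, 2, 56]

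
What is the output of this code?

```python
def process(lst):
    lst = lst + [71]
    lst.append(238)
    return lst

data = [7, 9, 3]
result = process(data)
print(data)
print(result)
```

Key concept: rebinding parameter vs mutation.
Step by step:
`data = [7, 9, 3]` → data = [7, 9, 3]
`result = process(data)` → result = [7, 9, 3, 71, 238]
`print(data)` → prints [7, 9, 3]
`print(result)` → prints [7, 9, 3, 71, 238]

Answer:
[7, 9, 3]
[7, 9, 3, 71, 238]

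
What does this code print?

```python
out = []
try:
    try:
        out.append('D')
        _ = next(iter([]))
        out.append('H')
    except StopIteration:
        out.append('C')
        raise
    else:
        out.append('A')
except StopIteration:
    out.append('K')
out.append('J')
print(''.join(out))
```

Execution trace: 'D' (inner try body) → 'C' (inner except StopIteration) → 'K' (outer except StopIteration) → 'J' (after the try/except). Output: DCKJ

Answer: DCKJ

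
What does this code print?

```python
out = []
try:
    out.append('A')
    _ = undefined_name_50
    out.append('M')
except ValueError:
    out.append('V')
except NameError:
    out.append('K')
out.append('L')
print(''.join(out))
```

Execution trace: 'A' (try body) → 'K' (except NameError) → 'L' (after the try/except). Output: AKL

Answer: AKL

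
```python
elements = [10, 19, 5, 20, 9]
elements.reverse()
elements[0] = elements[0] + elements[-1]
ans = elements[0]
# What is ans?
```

Trace:
`elements = [10, 19, 5, 20, 9]` → elements = [10, 19, 5, 20, 9]
`elements.reverse()` → elements = [9, 20, 5, 19, 10]
`elements[0] = elements[0] + elements[-1]` → elements = [19, 20, 5, 19, 10]
`ans = elements[0]` → ans = 19
So ans = 19

Answer: 19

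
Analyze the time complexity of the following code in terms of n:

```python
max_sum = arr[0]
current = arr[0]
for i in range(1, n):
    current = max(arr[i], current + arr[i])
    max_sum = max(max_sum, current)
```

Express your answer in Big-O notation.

This is Kadane's algorithm for maximum subarray. Time complexity: O(n).

Answer: O(n)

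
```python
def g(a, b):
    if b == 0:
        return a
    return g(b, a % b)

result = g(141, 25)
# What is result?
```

g(141, 25) -> g(25, 16) -> g(16, 9) -> g(9, 7) -> g(7, 2) -> g(2, 1) -> g(1, 0) -> 1

Answer: 1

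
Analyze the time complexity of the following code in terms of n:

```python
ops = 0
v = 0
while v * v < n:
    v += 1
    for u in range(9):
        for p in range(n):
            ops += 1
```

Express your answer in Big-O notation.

Each loop level contributes: √n × 1 × n. Multiplying the contributions gives O(n√n).

Answer: O(n√n)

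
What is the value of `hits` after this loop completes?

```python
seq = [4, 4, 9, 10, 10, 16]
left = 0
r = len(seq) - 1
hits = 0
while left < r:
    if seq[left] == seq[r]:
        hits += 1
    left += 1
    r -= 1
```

Count matching pairs from ends
`hits` takes the values: 0

Answer: 0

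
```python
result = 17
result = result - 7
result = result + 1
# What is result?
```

Trace:
`result = 17` → result = 17
`result = result - 7` → result = 10
`result = result + 1` → result = 11
So result = 11

Answer: 11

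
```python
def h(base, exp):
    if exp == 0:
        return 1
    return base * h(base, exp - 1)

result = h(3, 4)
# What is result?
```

h(3, 4) = 3 * 3 * 3 * 3 = 81

Answer: 81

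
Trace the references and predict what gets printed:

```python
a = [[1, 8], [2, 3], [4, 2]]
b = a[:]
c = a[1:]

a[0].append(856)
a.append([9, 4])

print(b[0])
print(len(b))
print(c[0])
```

Key concept: slice with nested mutation.
Step by step:
`a = [[1, 8], [2, 3], [4, 2]]` → a = [[1, 8], [2, 3], [4, 2]]
`b = a[:]` → b = [[1, 8], [2, 3], [4, 2]]
`c = a[1:]` → c = [[2, 3], [4, 2]]
`a[0].append(856)` → a = [[1, 8, 856], [2, 3], [4, 2]]; b = [[1, 8, 856], [2, 3], [4, 2]]
`a.append([9, 4])` → a = [[1, 8, 856], [2, 3], [4, 2], [9, 4]]
`print(b[0])` → prints [1, 8, 856]
`print(len(b))` → prints 3
`print(c[0])` → prints [2, 3]

Answer:
[1, 8, 856]
3
[2, 3]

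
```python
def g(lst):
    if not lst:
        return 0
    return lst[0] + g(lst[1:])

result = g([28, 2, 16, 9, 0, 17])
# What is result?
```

28 + 2 + 16 + 9 + 0 + 17 + 0 = 72

Answer: 72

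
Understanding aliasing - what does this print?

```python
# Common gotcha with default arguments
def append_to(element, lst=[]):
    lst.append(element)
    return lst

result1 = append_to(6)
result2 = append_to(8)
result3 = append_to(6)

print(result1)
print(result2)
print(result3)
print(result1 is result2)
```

Key concept: mutable default argument gotcha.
Step by step:
`result1 = append_to(6)` → result1 = [6]
`result2 = append_to(8)` → result1 = [6, 8] (same object as result2); result2 = [6, 8] (same object as result1)
`result3 = append_to(6)` → result1 = [6, 8, 6] (same object as result2, result3); result2 = [6, 8, 6] (same object as result1, result3); result3 = [6, 8, 6] (same object as result1, result2)
`print(result1)` → prints [6, 8, 6]
`print(result2)` → prints [6, 8, 6]
`print(result3)` → prints [6, 8, 6]
`print(result1 is result2)` → prints True

Answer:
[6, 8, 6]
[6, 8, 6]
[6, 8, 6]
True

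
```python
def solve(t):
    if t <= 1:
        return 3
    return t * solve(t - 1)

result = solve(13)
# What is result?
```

solve(13) = 13 * 12 * 11 * 10 * 9 * 8 * 7 * 6 * 5 * 4 * 3 * 2 * 3 = 18681062400

Answer: 18681062400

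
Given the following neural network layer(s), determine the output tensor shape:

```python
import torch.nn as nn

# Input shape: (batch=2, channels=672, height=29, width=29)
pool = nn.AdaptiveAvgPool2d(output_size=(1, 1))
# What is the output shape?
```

Input: (2, 672, 29, 29) -> Output: (2, 672, 1, 1)

Answer: (2, 672, 1, 1)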